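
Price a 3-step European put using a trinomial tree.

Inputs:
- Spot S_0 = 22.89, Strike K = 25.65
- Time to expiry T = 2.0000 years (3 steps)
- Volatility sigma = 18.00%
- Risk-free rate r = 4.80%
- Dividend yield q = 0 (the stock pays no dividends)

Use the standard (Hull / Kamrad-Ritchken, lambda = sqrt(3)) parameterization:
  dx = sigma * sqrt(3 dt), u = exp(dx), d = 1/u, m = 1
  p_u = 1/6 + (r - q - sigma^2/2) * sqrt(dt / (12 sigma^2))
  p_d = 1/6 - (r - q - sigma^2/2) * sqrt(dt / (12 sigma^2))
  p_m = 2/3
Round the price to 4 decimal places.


Answer: Price = V(0,0) = 2.6357

Derivation:
dt = T/N = 0.666667; dx = sigma*sqrt(3*dt) = 0.254558
u = exp(dx) = 1.289892; d = 1/u = 0.775259
p_u = 0.208307, p_m = 0.666667, p_d = 0.125026
Discount per step: exp(-r*dt) = 0.968507
Stock lattice S(k, j) with j the centered position index:
  k=0: S(0,+0) = 22.8900
  k=1: S(1,-1) = 17.7457; S(1,+0) = 22.8900; S(1,+1) = 29.5256
  k=2: S(2,-2) = 13.7575; S(2,-1) = 17.7457; S(2,+0) = 22.8900; S(2,+1) = 29.5256; S(2,+2) = 38.0849
  k=3: S(3,-3) = 10.6656; S(3,-2) = 13.7575; S(3,-1) = 17.7457; S(3,+0) = 22.8900; S(3,+1) = 29.5256; S(3,+2) = 38.0849; S(3,+3) = 49.1254
Terminal payoffs V(N, j) = max(K - S_T, 0):
  V(3,-3) = 14.984387; V(3,-2) = 11.892512; V(3,-1) = 7.904327; V(3,+0) = 2.760000; V(3,+1) = 0.000000; V(3,+2) = 0.000000; V(3,+3) = 0.000000
Backward induction: V(k, j) = exp(-r*dt) * [p_u * V(k+1, j+1) + p_m * V(k+1, j) + p_d * V(k+1, j-1)]
  V(2,-2) = exp(-r*dt) * [p_u*7.904327 + p_m*11.892512 + p_d*14.984387] = 11.087762
  V(2,-1) = exp(-r*dt) * [p_u*2.760000 + p_m*7.904327 + p_d*11.892512] = 7.100463
  V(2,+0) = exp(-r*dt) * [p_u*0.000000 + p_m*2.760000 + p_d*7.904327] = 2.739175
  V(2,+1) = exp(-r*dt) * [p_u*0.000000 + p_m*0.000000 + p_d*2.760000] = 0.334204
  V(2,+2) = exp(-r*dt) * [p_u*0.000000 + p_m*0.000000 + p_d*0.000000] = 0.000000
  V(1,-1) = exp(-r*dt) * [p_u*2.739175 + p_m*7.100463 + p_d*11.087762] = 6.479784
  V(1,+0) = exp(-r*dt) * [p_u*0.334204 + p_m*2.739175 + p_d*7.100463] = 2.695815
  V(1,+1) = exp(-r*dt) * [p_u*0.000000 + p_m*0.334204 + p_d*2.739175] = 0.547468
  V(0,+0) = exp(-r*dt) * [p_u*0.547468 + p_m*2.695815 + p_d*6.479784] = 2.635686


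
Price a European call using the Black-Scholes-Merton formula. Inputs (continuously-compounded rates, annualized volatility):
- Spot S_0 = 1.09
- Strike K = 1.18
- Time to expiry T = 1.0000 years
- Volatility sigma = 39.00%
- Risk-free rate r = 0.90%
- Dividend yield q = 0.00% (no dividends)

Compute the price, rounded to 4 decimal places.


Answer: Price = 0.1377

Derivation:
d1 = (ln(S/K) + (r - q + 0.5*sigma^2) * T) / (sigma * sqrt(T)) = 0.01464938
d2 = d1 - sigma * sqrt(T) = -0.37535062
exp(-rT) = 0.99104038; exp(-qT) = 1.00000000
C = S_0 * exp(-qT) * N(d1) - K * exp(-rT) * N(d2)
N(d1) = 0.50584405; N(d2) = 0.35369986
C = 1.0900 * 1.00000000 * 0.50584405 - 1.1800 * 0.99104038 * 0.35369986 = 0.1377


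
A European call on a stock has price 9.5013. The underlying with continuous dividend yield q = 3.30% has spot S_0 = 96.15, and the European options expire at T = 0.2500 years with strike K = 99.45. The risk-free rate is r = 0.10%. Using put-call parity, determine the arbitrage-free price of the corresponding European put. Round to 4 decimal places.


Put-call parity: C - P = S_0 * exp(-qT) - K * exp(-rT).
S_0 * exp(-qT) = 96.1500 * 0.99178394 = 95.36002562
K * exp(-rT) = 99.4500 * 0.99975003 = 99.42514061
P = C - S*exp(-qT) + K*exp(-rT)
P = 9.5013 - 95.36002562 + 99.42514061 = 13.5664

Answer: Put price = 13.5664


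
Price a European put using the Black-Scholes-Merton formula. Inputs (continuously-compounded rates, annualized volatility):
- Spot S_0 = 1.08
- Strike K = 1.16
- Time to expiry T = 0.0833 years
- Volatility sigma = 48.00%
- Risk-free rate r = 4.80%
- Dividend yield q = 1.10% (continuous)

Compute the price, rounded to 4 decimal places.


Answer: Price = 0.1072

Derivation:
d1 = (ln(S/K) + (r - q + 0.5*sigma^2) * T) / (sigma * sqrt(T)) = -0.42429806
d2 = d1 - sigma * sqrt(T) = -0.56283441
exp(-rT) = 0.99600958; exp(-qT) = 0.99908412
P = K * exp(-rT) * N(-d2) - S_0 * exp(-qT) * N(-d1)
N(-d1) = 0.66432577; N(-d2) = 0.71322618
P = 1.1600 * 0.99600958 * 0.71322618 - 1.0800 * 0.99908412 * 0.66432577 = 0.1072


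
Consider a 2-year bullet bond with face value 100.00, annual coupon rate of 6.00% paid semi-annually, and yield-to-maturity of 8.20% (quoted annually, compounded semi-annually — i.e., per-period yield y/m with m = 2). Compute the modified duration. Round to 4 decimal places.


Answer: Modified duration = 1.8370

Derivation:
Coupon per period c = face * coupon_rate / m = 3.000000
Periods per year m = 2; per-period yield y/m = 0.041000
Number of cashflows N = 4
Cashflows (t years, CF_t, discount factor 1/(1+y/m)^(m*t), PV):
  t = 0.5000: CF_t = 3.000000, DF = 0.960615, PV = 2.881844
  t = 1.0000: CF_t = 3.000000, DF = 0.922781, PV = 2.768342
  t = 1.5000: CF_t = 3.000000, DF = 0.886437, PV = 2.659311
  t = 2.0000: CF_t = 103.000000, DF = 0.851524, PV = 87.707010
Price P = sum_t PV_t = 96.016508
First compute Macaulay numerator sum_t t * PV_t:
  t * PV_t at t = 0.5000: 1.440922
  t * PV_t at t = 1.0000: 2.768342
  t * PV_t at t = 1.5000: 3.988966
  t * PV_t at t = 2.0000: 175.414020
Macaulay duration D = 183.612251 / 96.016508 = 1.912299
Modified duration = D / (1 + y/m) = 1.912299 / (1 + 0.041000) = 1.836983


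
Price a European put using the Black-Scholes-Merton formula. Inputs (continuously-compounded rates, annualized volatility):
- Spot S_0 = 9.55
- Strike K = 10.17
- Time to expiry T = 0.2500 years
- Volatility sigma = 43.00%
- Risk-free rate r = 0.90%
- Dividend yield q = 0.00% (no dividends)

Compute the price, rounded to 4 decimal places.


Answer: Price = 1.1749

Derivation:
d1 = (ln(S/K) + (r - q + 0.5*sigma^2) * T) / (sigma * sqrt(T)) = -0.17459793
d2 = d1 - sigma * sqrt(T) = -0.38959793
exp(-rT) = 0.99775253; exp(-qT) = 1.00000000
P = K * exp(-rT) * N(-d2) - S_0 * exp(-qT) * N(-d1)
N(-d1) = 0.56930221; N(-d2) = 0.65158306
P = 10.1700 * 0.99775253 * 0.65158306 - 9.5500 * 1.00000000 * 0.56930221 = 1.1749


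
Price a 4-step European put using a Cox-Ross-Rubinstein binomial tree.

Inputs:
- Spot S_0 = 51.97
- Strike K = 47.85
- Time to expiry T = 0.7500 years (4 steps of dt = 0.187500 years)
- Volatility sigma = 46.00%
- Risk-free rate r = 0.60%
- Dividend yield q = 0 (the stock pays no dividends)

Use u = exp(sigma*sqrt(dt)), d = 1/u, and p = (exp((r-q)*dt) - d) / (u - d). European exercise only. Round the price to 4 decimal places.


dt = T/N = 0.187500
u = exp(sigma*sqrt(dt)) = 1.220409; d = 1/u = 0.819398
p = (exp((r-q)*dt) - d) / (u - d) = 0.453175
Discount per step: exp(-r*dt) = 0.998876
Stock lattice S(k, i) with i counting down-moves:
  k=0: S(0,0) = 51.9700
  k=1: S(1,0) = 63.4246; S(1,1) = 42.5841
  k=2: S(2,0) = 77.4040; S(2,1) = 51.9700; S(2,2) = 34.8933
  k=3: S(3,0) = 94.4645; S(3,1) = 63.4246; S(3,2) = 42.5841; S(3,3) = 28.5915
  k=4: S(4,0) = 115.2853; S(4,1) = 77.4040; S(4,2) = 51.9700; S(4,3) = 34.8933; S(4,4) = 23.4278
Terminal payoffs V(N, i) = max(K - S_T, 0):
  V(4,0) = 0.000000; V(4,1) = 0.000000; V(4,2) = 0.000000; V(4,3) = 12.956696; V(4,4) = 24.422202
Backward induction: V(k, i) = exp(-r*dt) * [p * V(k+1, i) + (1-p) * V(k+1, i+1)].
  V(3,0) = exp(-r*dt) * [p*0.000000 + (1-p)*0.000000] = 0.000000
  V(3,1) = exp(-r*dt) * [p*0.000000 + (1-p)*0.000000] = 0.000000
  V(3,2) = exp(-r*dt) * [p*0.000000 + (1-p)*12.956696] = 7.077085
  V(3,3) = exp(-r*dt) * [p*12.956696 + (1-p)*24.422202] = 19.204710
  V(2,0) = exp(-r*dt) * [p*0.000000 + (1-p)*0.000000] = 0.000000
  V(2,1) = exp(-r*dt) * [p*0.000000 + (1-p)*7.077085] = 3.865579
  V(2,2) = exp(-r*dt) * [p*7.077085 + (1-p)*19.204710] = 13.693366
  V(1,0) = exp(-r*dt) * [p*0.000000 + (1-p)*3.865579] = 2.111421
  V(1,1) = exp(-r*dt) * [p*3.865579 + (1-p)*13.693366] = 9.229275
  V(0,0) = exp(-r*dt) * [p*2.111421 + (1-p)*9.229275] = 5.996894

Answer: Price = V(0,0) = 5.9969


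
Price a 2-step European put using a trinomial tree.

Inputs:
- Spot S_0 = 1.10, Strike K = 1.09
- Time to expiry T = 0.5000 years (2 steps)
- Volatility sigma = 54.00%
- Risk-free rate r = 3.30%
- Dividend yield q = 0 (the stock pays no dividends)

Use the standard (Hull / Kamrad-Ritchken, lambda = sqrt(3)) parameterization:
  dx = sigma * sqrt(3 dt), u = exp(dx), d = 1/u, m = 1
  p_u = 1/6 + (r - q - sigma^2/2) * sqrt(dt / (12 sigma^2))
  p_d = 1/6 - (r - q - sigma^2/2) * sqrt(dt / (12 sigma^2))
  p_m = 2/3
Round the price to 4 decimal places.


Answer: Price = V(0,0) = 0.1286

Derivation:
dt = T/N = 0.250000; dx = sigma*sqrt(3*dt) = 0.467654
u = exp(dx) = 1.596245; d = 1/u = 0.626470
p_u = 0.136516, p_m = 0.666667, p_d = 0.196817
Discount per step: exp(-r*dt) = 0.991784
Stock lattice S(k, j) with j the centered position index:
  k=0: S(0,+0) = 1.1000
  k=1: S(1,-1) = 0.6891; S(1,+0) = 1.1000; S(1,+1) = 1.7559
  k=2: S(2,-2) = 0.4317; S(2,-1) = 0.6891; S(2,+0) = 1.1000; S(2,+1) = 1.7559; S(2,+2) = 2.8028
Terminal payoffs V(N, j) = max(K - S_T, 0):
  V(2,-2) = 0.658288; V(2,-1) = 0.400883; V(2,+0) = 0.000000; V(2,+1) = 0.000000; V(2,+2) = 0.000000
Backward induction: V(k, j) = exp(-r*dt) * [p_u * V(k+1, j+1) + p_m * V(k+1, j) + p_d * V(k+1, j-1)]
  V(1,-1) = exp(-r*dt) * [p_u*0.000000 + p_m*0.400883 + p_d*0.658288] = 0.393557
  V(1,+0) = exp(-r*dt) * [p_u*0.000000 + p_m*0.000000 + p_d*0.400883] = 0.078252
  V(1,+1) = exp(-r*dt) * [p_u*0.000000 + p_m*0.000000 + p_d*0.000000] = 0.000000
  V(0,+0) = exp(-r*dt) * [p_u*0.000000 + p_m*0.078252 + p_d*0.393557] = 0.128562


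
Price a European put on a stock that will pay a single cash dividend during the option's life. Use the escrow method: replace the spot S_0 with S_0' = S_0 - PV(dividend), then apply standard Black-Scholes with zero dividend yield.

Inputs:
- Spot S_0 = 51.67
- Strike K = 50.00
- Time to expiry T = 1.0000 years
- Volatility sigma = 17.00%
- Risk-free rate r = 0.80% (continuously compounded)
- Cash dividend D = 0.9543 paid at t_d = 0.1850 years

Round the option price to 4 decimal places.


Answer: Price = 2.8689

Derivation:
PV(D) = D * exp(-r * t_d) = 0.9543 * 0.99852109 = 0.95288868
S_0' = S_0 - PV(D) = 51.6700 - 0.95288868 = 50.71711132
d1 = (ln(S_0'/K) + (r + sigma^2/2)*T) / (sigma*sqrt(T)) = 0.21582559
d2 = d1 - sigma*sqrt(T) = 0.04582559
exp(-rT) = 0.99203191
N(-d1) = 0.41456185; N(-d2) = 0.48172463
P = K * exp(-rT) * N(-d2) - S_0' * N(-d1) = 50.0000 * 0.99203191 * 0.48172463 - 50.71711132 * 0.41456185 = 2.8689


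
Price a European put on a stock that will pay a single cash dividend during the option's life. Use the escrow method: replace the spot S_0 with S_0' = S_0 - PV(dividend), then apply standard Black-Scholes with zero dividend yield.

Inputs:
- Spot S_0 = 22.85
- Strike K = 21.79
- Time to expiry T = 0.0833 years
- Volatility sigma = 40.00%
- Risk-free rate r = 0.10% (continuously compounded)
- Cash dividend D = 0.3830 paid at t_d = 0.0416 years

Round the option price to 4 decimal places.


PV(D) = D * exp(-r * t_d) = 0.3830 * 0.99995840 = 0.38298407
S_0' = S_0 - PV(D) = 22.8500 - 0.38298407 = 22.46701593
d1 = (ln(S_0'/K) + (r + sigma^2/2)*T) / (sigma*sqrt(T)) = 0.32347692
d2 = d1 - sigma*sqrt(T) = 0.20802996
exp(-rT) = 0.99991670
N(-d1) = 0.37316704; N(-d2) = 0.41760279
P = K * exp(-rT) * N(-d2) - S_0' * N(-d1) = 21.7900 * 0.99991670 * 0.41760279 - 22.46701593 * 0.37316704 = 0.7149

Answer: Price = 0.7149


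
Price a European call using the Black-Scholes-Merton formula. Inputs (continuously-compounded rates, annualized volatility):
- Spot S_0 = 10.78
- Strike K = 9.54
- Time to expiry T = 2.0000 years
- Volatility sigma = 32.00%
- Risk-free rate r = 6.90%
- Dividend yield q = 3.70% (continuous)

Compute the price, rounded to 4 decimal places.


d1 = (ln(S/K) + (r - q + 0.5*sigma^2) * T) / (sigma * sqrt(T)) = 0.63771990
d2 = d1 - sigma * sqrt(T) = 0.18517156
exp(-rT) = 0.87109869; exp(-qT) = 0.92867169
C = S_0 * exp(-qT) * N(d1) - K * exp(-rT) * N(d2)
N(d1) = 0.73817198; N(d2) = 0.57345276
C = 10.7800 * 0.92867169 * 0.73817198 - 9.5400 * 0.87109869 * 0.57345276 = 2.6243

Answer: Price = 2.6243


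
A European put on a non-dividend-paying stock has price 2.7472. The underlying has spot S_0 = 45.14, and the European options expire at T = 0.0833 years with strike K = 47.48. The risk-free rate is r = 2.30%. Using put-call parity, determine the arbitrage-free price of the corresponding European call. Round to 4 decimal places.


Put-call parity: C - P = S_0 * exp(-qT) - K * exp(-rT).
S_0 * exp(-qT) = 45.1400 * 1.00000000 = 45.14000000
K * exp(-rT) = 47.4800 * 0.99808593 = 47.38912015
C = P + S*exp(-qT) - K*exp(-rT)
C = 2.7472 + 45.14000000 - 47.38912015 = 0.4981

Answer: Call price = 0.4981


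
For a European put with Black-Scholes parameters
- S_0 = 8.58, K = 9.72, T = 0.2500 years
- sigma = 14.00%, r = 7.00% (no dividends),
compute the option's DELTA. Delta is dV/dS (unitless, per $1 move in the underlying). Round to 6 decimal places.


d1 = -1.4971672139; d2 = -1.5671672139
phi(d1) = 0.1300685882; exp(-qT) = 1.0000000000; exp(-rT) = 0.9826522357
N(-d1) = 0.9328251230
Delta = -exp(-qT) * N(-d1) = -1.0000000000 * 0.9328251230 = -0.932825

Answer: Delta = -0.932825


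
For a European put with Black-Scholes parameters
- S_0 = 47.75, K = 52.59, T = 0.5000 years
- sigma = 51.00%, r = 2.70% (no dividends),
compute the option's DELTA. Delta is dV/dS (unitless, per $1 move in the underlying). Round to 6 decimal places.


Answer: Delta = -0.519929

Derivation:
d1 = -0.0499742052; d2 = -0.4105986636
phi(d1) = 0.3984444279; exp(-qT) = 1.0000000000; exp(-rT) = 0.9865907163
N(-d1) = 0.5199285280
Delta = -exp(-qT) * N(-d1) = -1.0000000000 * 0.5199285280 = -0.519929


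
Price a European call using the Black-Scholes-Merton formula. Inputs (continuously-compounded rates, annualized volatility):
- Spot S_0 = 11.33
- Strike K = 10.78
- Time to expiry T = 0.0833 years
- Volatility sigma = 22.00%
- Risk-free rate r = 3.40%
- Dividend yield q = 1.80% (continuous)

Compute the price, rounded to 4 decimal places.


d1 = (ln(S/K) + (r - q + 0.5*sigma^2) * T) / (sigma * sqrt(T)) = 0.83643560
d2 = d1 - sigma * sqrt(T) = 0.77293977
exp(-rT) = 0.99717181; exp(-qT) = 0.99850172
C = S_0 * exp(-qT) * N(d1) - K * exp(-rT) * N(d2)
N(d1) = 0.79854505; N(d2) = 0.78022099
C = 11.3300 * 0.99850172 * 0.79854505 - 10.7800 * 0.99717181 * 0.78022099 = 0.6470

Answer: Price = 0.6470


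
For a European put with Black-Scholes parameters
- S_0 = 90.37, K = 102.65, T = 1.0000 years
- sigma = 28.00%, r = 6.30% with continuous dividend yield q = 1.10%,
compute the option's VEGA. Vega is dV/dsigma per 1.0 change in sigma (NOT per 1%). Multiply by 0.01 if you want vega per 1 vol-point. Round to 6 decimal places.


d1 = -0.1293313913; d2 = -0.4093313913
phi(d1) = 0.3956197178; exp(-qT) = 0.9890602788; exp(-rT) = 0.9389434737
Vega = S * exp(-qT) * phi(d1) * sqrt(T) = 90.3700 * 0.9890602788 * 0.3956197178 * 1.0000000000 = 35.361035

Answer: Vega = 35.361035


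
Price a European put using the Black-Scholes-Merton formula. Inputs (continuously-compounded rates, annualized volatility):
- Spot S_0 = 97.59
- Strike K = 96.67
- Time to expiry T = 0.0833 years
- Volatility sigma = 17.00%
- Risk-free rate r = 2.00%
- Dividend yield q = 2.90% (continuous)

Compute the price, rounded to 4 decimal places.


Answer: Price = 1.5043

Derivation:
d1 = (ln(S/K) + (r - q + 0.5*sigma^2) * T) / (sigma * sqrt(T)) = 0.20230116
d2 = d1 - sigma * sqrt(T) = 0.15323620
exp(-rT) = 0.99833539; exp(-qT) = 0.99758722
P = K * exp(-rT) * N(-d2) - S_0 * exp(-qT) * N(-d1)
N(-d1) = 0.41984065; N(-d2) = 0.43910600
P = 96.6700 * 0.99833539 * 0.43910600 - 97.5900 * 0.99758722 * 0.41984065 = 1.5043


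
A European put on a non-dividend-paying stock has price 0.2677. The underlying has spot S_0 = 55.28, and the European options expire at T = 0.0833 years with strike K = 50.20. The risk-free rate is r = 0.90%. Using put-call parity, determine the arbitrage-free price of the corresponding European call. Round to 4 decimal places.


Put-call parity: C - P = S_0 * exp(-qT) - K * exp(-rT).
S_0 * exp(-qT) = 55.2800 * 1.00000000 = 55.28000000
K * exp(-rT) = 50.2000 * 0.99925058 = 50.16237916
C = P + S*exp(-qT) - K*exp(-rT)
C = 0.2677 + 55.28000000 - 50.16237916 = 5.3853

Answer: Call price = 5.3853


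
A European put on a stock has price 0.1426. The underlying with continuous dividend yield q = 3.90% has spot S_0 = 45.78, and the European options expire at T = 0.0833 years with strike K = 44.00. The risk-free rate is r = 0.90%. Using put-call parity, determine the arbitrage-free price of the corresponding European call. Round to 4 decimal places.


Put-call parity: C - P = S_0 * exp(-qT) - K * exp(-rT).
S_0 * exp(-qT) = 45.7800 * 0.99675657 = 45.63151583
K * exp(-rT) = 44.0000 * 0.99925058 = 43.96702556
C = P + S*exp(-qT) - K*exp(-rT)
C = 0.1426 + 45.63151583 - 43.96702556 = 1.8071

Answer: Call price = 1.8071


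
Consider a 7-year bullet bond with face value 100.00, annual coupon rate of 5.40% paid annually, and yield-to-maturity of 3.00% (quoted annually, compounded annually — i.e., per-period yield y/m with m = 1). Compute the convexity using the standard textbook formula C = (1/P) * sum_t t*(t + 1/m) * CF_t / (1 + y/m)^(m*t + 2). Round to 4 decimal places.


Answer: Convexity = 43.6656

Derivation:
Coupon per period c = face * coupon_rate / m = 5.400000
Periods per year m = 1; per-period yield y/m = 0.030000
Number of cashflows N = 7
Cashflows (t years, CF_t, discount factor 1/(1+y/m)^(m*t), PV):
  t = 1.0000: CF_t = 5.400000, DF = 0.970874, PV = 5.242718
  t = 2.0000: CF_t = 5.400000, DF = 0.942596, PV = 5.090018
  t = 3.0000: CF_t = 5.400000, DF = 0.915142, PV = 4.941765
  t = 4.0000: CF_t = 5.400000, DF = 0.888487, PV = 4.797830
  t = 5.0000: CF_t = 5.400000, DF = 0.862609, PV = 4.658087
  t = 6.0000: CF_t = 5.400000, DF = 0.837484, PV = 4.522415
  t = 7.0000: CF_t = 105.400000, DF = 0.813092, PV = 85.699845
Price P = sum_t PV_t = 114.952679
Convexity numerator sum_t t*(t + 1/m) * CF_t / (1+y/m)^(m*t + 2):
  t = 1.0000: term = 9.883530
  t = 2.0000: term = 28.786980
  t = 3.0000: term = 55.897049
  t = 4.0000: term = 90.448300
  t = 5.0000: term = 131.720825
  t = 6.0000: term = 179.038014
  t = 7.0000: term = 4523.698121
Convexity = (1/P) * sum = 5019.472819 / 114.952679 = 43.665558


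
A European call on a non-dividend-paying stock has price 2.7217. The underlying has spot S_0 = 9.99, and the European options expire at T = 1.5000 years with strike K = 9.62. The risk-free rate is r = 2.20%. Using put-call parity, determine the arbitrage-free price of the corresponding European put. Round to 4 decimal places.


Answer: Put price = 2.0394

Derivation:
Put-call parity: C - P = S_0 * exp(-qT) - K * exp(-rT).
S_0 * exp(-qT) = 9.9900 * 1.00000000 = 9.99000000
K * exp(-rT) = 9.6200 * 0.96753856 = 9.30772094
P = C - S*exp(-qT) + K*exp(-rT)
P = 2.7217 - 9.99000000 + 9.30772094 = 2.0394


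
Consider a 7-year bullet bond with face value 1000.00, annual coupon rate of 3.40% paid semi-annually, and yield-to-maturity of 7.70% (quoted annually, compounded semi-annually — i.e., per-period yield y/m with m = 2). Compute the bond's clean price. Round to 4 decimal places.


Answer: Price = 770.6272

Derivation:
Coupon per period c = face * coupon_rate / m = 17.000000
Periods per year m = 2; per-period yield y/m = 0.038500
Number of cashflows N = 14
Cashflows (t years, CF_t, discount factor 1/(1+y/m)^(m*t), PV):
  t = 0.5000: CF_t = 17.000000, DF = 0.962927, PV = 16.369764
  t = 1.0000: CF_t = 17.000000, DF = 0.927229, PV = 15.762893
  t = 1.5000: CF_t = 17.000000, DF = 0.892854, PV = 15.178520
  t = 2.0000: CF_t = 17.000000, DF = 0.859754, PV = 14.615811
  t = 2.5000: CF_t = 17.000000, DF = 0.827880, PV = 14.073963
  t = 3.0000: CF_t = 17.000000, DF = 0.797188, PV = 13.552204
  t = 3.5000: CF_t = 17.000000, DF = 0.767635, PV = 13.049787
  t = 4.0000: CF_t = 17.000000, DF = 0.739176, PV = 12.565996
  t = 4.5000: CF_t = 17.000000, DF = 0.711773, PV = 12.100141
  t = 5.0000: CF_t = 17.000000, DF = 0.685386, PV = 11.651556
  t = 5.5000: CF_t = 17.000000, DF = 0.659977, PV = 11.219601
  t = 6.0000: CF_t = 17.000000, DF = 0.635509, PV = 10.803660
  t = 6.5000: CF_t = 17.000000, DF = 0.611949, PV = 10.403139
  t = 7.0000: CF_t = 1017.000000, DF = 0.589263, PV = 599.280216
Price P = sum_t PV_t = 770.627250


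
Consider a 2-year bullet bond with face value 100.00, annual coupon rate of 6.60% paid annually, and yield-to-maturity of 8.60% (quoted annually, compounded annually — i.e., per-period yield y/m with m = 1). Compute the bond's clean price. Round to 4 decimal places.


Coupon per period c = face * coupon_rate / m = 6.600000
Periods per year m = 1; per-period yield y/m = 0.086000
Number of cashflows N = 2
Cashflows (t years, CF_t, discount factor 1/(1+y/m)^(m*t), PV):
  t = 1.0000: CF_t = 6.600000, DF = 0.920810, PV = 6.077348
  t = 2.0000: CF_t = 106.600000, DF = 0.847892, PV = 90.385248
Price P = sum_t PV_t = 96.462596

Answer: Price = 96.4626


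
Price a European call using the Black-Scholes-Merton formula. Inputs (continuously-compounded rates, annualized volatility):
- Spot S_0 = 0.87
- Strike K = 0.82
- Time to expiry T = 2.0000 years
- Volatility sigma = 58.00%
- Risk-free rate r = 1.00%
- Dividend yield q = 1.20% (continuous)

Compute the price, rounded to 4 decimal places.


d1 = (ln(S/K) + (r - q + 0.5*sigma^2) * T) / (sigma * sqrt(T)) = 0.47740542
d2 = d1 - sigma * sqrt(T) = -0.34283844
exp(-rT) = 0.98019867; exp(-qT) = 0.97628571
C = S_0 * exp(-qT) * N(d1) - K * exp(-rT) * N(d2)
N(d1) = 0.68346327; N(d2) = 0.36586000
C = 0.8700 * 0.97628571 * 0.68346327 - 0.8200 * 0.98019867 * 0.36586000 = 0.2864

Answer: Price = 0.2864


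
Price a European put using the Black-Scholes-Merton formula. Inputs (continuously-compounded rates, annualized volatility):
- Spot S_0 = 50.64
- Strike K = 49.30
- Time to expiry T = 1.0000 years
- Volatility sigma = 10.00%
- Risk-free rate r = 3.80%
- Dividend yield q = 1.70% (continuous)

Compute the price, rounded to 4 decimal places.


Answer: Price = 0.9940

Derivation:
d1 = (ln(S/K) + (r - q + 0.5*sigma^2) * T) / (sigma * sqrt(T)) = 0.52817697
d2 = d1 - sigma * sqrt(T) = 0.42817697
exp(-rT) = 0.96271294; exp(-qT) = 0.98314368
P = K * exp(-rT) * N(-d2) - S_0 * exp(-qT) * N(-d1)
N(-d1) = 0.29868826; N(-d2) = 0.33426114
P = 49.3000 * 0.96271294 * 0.33426114 - 50.6400 * 0.98314368 * 0.29868826 = 0.9940


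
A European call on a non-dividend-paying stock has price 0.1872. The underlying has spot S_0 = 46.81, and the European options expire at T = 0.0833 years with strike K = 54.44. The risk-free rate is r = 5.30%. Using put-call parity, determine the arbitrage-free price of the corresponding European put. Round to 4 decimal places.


Answer: Put price = 7.5774

Derivation:
Put-call parity: C - P = S_0 * exp(-qT) - K * exp(-rT).
S_0 * exp(-qT) = 46.8100 * 1.00000000 = 46.81000000
K * exp(-rT) = 54.4400 * 0.99559483 = 54.20018262
P = C - S*exp(-qT) + K*exp(-rT)
P = 0.1872 - 46.81000000 + 54.20018262 = 7.5774


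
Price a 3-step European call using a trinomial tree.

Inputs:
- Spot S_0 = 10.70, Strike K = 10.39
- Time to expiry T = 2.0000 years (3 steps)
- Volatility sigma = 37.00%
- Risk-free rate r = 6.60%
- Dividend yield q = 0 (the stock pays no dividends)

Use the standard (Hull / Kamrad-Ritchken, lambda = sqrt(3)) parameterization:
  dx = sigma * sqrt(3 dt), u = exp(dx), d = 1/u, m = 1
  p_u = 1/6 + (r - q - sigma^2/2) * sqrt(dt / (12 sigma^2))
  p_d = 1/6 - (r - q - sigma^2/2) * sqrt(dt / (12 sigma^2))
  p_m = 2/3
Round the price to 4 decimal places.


Answer: Price = V(0,0) = 2.8033

Derivation:
dt = T/N = 0.666667; dx = sigma*sqrt(3*dt) = 0.523259
u = exp(dx) = 1.687518; d = 1/u = 0.592586
p_u = 0.165106, p_m = 0.666667, p_d = 0.168227
Discount per step: exp(-r*dt) = 0.956954
Stock lattice S(k, j) with j the centered position index:
  k=0: S(0,+0) = 10.7000
  k=1: S(1,-1) = 6.3407; S(1,+0) = 10.7000; S(1,+1) = 18.0564
  k=2: S(2,-2) = 3.7574; S(2,-1) = 6.3407; S(2,+0) = 10.7000; S(2,+1) = 18.0564; S(2,+2) = 30.4706
  k=3: S(3,-3) = 2.2266; S(3,-2) = 3.7574; S(3,-1) = 6.3407; S(3,+0) = 10.7000; S(3,+1) = 18.0564; S(3,+2) = 30.4706; S(3,+3) = 51.4197
Terminal payoffs V(N, j) = max(S_T - K, 0):
  V(3,-3) = 0.000000; V(3,-2) = 0.000000; V(3,-1) = 0.000000; V(3,+0) = 0.310000; V(3,+1) = 7.666446; V(3,+2) = 20.080585; V(3,+3) = 41.029671
Backward induction: V(k, j) = exp(-r*dt) * [p_u * V(k+1, j+1) + p_m * V(k+1, j) + p_d * V(k+1, j-1)]
  V(2,-2) = exp(-r*dt) * [p_u*0.000000 + p_m*0.000000 + p_d*0.000000] = 0.000000
  V(2,-1) = exp(-r*dt) * [p_u*0.310000 + p_m*0.000000 + p_d*0.000000] = 0.048980
  V(2,+0) = exp(-r*dt) * [p_u*7.666446 + p_m*0.310000 + p_d*0.000000] = 1.409060
  V(2,+1) = exp(-r*dt) * [p_u*20.080585 + p_m*7.666446 + p_d*0.310000] = 8.113571
  V(2,+2) = exp(-r*dt) * [p_u*41.029671 + p_m*20.080585 + p_d*7.666446] = 20.527624
  V(1,-1) = exp(-r*dt) * [p_u*1.409060 + p_m*0.048980 + p_d*0.000000] = 0.253877
  V(1,+0) = exp(-r*dt) * [p_u*8.113571 + p_m*1.409060 + p_d*0.048980] = 2.188756
  V(1,+1) = exp(-r*dt) * [p_u*20.527624 + p_m*8.113571 + p_d*1.409060] = 8.646387
  V(0,+0) = exp(-r*dt) * [p_u*8.646387 + p_m*2.188756 + p_d*0.253877] = 2.803349


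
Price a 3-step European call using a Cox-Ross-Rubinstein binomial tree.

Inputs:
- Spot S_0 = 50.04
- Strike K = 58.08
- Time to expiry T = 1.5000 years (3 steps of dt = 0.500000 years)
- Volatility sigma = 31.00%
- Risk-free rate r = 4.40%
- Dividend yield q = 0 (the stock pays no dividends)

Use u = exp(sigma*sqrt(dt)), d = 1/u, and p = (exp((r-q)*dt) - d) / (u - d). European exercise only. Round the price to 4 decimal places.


Answer: Price = V(0,0) = 5.8621

Derivation:
dt = T/N = 0.500000
u = exp(sigma*sqrt(dt)) = 1.245084; d = 1/u = 0.803159
p = (exp((r-q)*dt) - d) / (u - d) = 0.495751
Discount per step: exp(-r*dt) = 0.978240
Stock lattice S(k, i) with i counting down-moves:
  k=0: S(0,0) = 50.0400
  k=1: S(1,0) = 62.3040; S(1,1) = 40.1901
  k=2: S(2,0) = 77.5737; S(2,1) = 50.0400; S(2,2) = 32.2790
  k=3: S(3,0) = 96.5858; S(3,1) = 62.3040; S(3,2) = 40.1901; S(3,3) = 25.9251
Terminal payoffs V(N, i) = max(S_T - K, 0):
  V(3,0) = 38.505825; V(3,1) = 4.224010; V(3,2) = 0.000000; V(3,3) = 0.000000
Backward induction: V(k, i) = exp(-r*dt) * [p * V(k+1, i) + (1-p) * V(k+1, i+1)].
  V(2,0) = exp(-r*dt) * [p*38.505825 + (1-p)*4.224010] = 20.757541
  V(2,1) = exp(-r*dt) * [p*4.224010 + (1-p)*0.000000] = 2.048493
  V(2,2) = exp(-r*dt) * [p*0.000000 + (1-p)*0.000000] = 0.000000
  V(1,0) = exp(-r*dt) * [p*20.757541 + (1-p)*2.048493] = 11.077132
  V(1,1) = exp(-r*dt) * [p*2.048493 + (1-p)*0.000000] = 0.993445
  V(0,0) = exp(-r*dt) * [p*11.077132 + (1-p)*0.993445] = 5.862053


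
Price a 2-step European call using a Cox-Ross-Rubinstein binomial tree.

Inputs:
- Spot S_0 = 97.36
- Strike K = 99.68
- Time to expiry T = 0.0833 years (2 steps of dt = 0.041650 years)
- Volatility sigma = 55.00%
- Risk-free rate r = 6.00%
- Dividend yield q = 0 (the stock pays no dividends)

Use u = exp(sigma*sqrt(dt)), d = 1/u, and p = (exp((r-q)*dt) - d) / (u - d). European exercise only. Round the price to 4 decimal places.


Answer: Price = V(0,0) = 5.1514

Derivation:
dt = T/N = 0.041650
u = exp(sigma*sqrt(dt)) = 1.118788; d = 1/u = 0.893825
p = (exp((r-q)*dt) - d) / (u - d) = 0.483090
Discount per step: exp(-r*dt) = 0.997504
Stock lattice S(k, i) with i counting down-moves:
  k=0: S(0,0) = 97.3600
  k=1: S(1,0) = 108.9252; S(1,1) = 87.0228
  k=2: S(2,0) = 121.8642; S(2,1) = 97.3600; S(2,2) = 77.7831
Terminal payoffs V(N, i) = max(S_T - K, 0):
  V(2,0) = 22.184174; V(2,1) = 0.000000; V(2,2) = 0.000000
Backward induction: V(k, i) = exp(-r*dt) * [p * V(k+1, i) + (1-p) * V(k+1, i+1)].
  V(1,0) = exp(-r*dt) * [p*22.184174 + (1-p)*0.000000] = 10.690212
  V(1,1) = exp(-r*dt) * [p*0.000000 + (1-p)*0.000000] = 0.000000
  V(0,0) = exp(-r*dt) * [p*10.690212 + (1-p)*0.000000] = 5.151448


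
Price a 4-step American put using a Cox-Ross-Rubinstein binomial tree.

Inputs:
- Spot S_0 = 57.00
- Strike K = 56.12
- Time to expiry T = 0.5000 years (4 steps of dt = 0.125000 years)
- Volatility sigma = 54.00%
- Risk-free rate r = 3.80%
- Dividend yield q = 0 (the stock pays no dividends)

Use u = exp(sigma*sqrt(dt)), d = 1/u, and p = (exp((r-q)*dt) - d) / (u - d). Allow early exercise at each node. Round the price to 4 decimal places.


dt = T/N = 0.125000
u = exp(sigma*sqrt(dt)) = 1.210361; d = 1/u = 0.826200
p = (exp((r-q)*dt) - d) / (u - d) = 0.464809
Discount per step: exp(-r*dt) = 0.995261
Stock lattice S(k, i) with i counting down-moves:
  k=0: S(0,0) = 57.0000
  k=1: S(1,0) = 68.9906; S(1,1) = 47.0934
  k=2: S(2,0) = 83.5035; S(2,1) = 57.0000; S(2,2) = 38.9085
  k=3: S(3,0) = 101.0694; S(3,1) = 68.9906; S(3,2) = 47.0934; S(3,3) = 32.1462
  k=4: S(4,0) = 122.3305; S(4,1) = 83.5035; S(4,2) = 57.0000; S(4,3) = 38.9085; S(4,4) = 26.5592
Terminal payoffs V(N, i) = max(K - S_T, 0):
  V(4,0) = 0.000000; V(4,1) = 0.000000; V(4,2) = 0.000000; V(4,3) = 17.211466; V(4,4) = 29.560807
Backward induction: V(k, i) = exp(-r*dt) * [p * V(k+1, i) + (1-p) * V(k+1, i+1)]; then take max(V_cont, immediate exercise) for American.
  V(3,0) = exp(-r*dt) * [p*0.000000 + (1-p)*0.000000] = 0.000000; exercise = 0.000000; V(3,0) = max -> 0.000000
  V(3,1) = exp(-r*dt) * [p*0.000000 + (1-p)*0.000000] = 0.000000; exercise = 0.000000; V(3,1) = max -> 0.000000
  V(3,2) = exp(-r*dt) * [p*0.000000 + (1-p)*17.211466] = 9.167776; exercise = 9.026620; V(3,2) = max -> 9.167776
  V(3,3) = exp(-r*dt) * [p*17.211466 + (1-p)*29.560807] = 23.707845; exercise = 23.973783; V(3,3) = max -> 23.973783
  V(2,0) = exp(-r*dt) * [p*0.000000 + (1-p)*0.000000] = 0.000000; exercise = 0.000000; V(2,0) = max -> 0.000000
  V(2,1) = exp(-r*dt) * [p*0.000000 + (1-p)*9.167776] = 4.883263; exercise = 0.000000; V(2,1) = max -> 4.883263
  V(2,2) = exp(-r*dt) * [p*9.167776 + (1-p)*23.973783] = 17.010828; exercise = 17.211466; V(2,2) = max -> 17.211466
  V(1,0) = exp(-r*dt) * [p*0.000000 + (1-p)*4.883263] = 2.601095; exercise = 0.000000; V(1,0) = max -> 2.601095
  V(1,1) = exp(-r*dt) * [p*4.883263 + (1-p)*17.211466] = 11.426803; exercise = 9.026620; V(1,1) = max -> 11.426803
  V(0,0) = exp(-r*dt) * [p*2.601095 + (1-p)*11.426803] = 7.289828; exercise = 0.000000; V(0,0) = max -> 7.289828

Answer: Price = V(0,0) = 7.2898


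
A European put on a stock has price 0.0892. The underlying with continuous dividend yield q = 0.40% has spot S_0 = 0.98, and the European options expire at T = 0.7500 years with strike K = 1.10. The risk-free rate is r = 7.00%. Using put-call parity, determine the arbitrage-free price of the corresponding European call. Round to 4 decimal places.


Put-call parity: C - P = S_0 * exp(-qT) - K * exp(-rT).
S_0 * exp(-qT) = 0.9800 * 0.99700450 = 0.97706441
K * exp(-rT) = 1.1000 * 0.94885432 = 1.04373975
C = P + S*exp(-qT) - K*exp(-rT)
C = 0.0892 + 0.97706441 - 1.04373975 = 0.0225

Answer: Call price = 0.0225


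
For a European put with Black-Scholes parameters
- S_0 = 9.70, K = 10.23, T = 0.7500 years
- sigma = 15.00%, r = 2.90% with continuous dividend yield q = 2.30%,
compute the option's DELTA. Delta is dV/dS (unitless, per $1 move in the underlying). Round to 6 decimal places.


d1 = -0.3099308194; d2 = -0.4398346300
phi(d1) = 0.3802345083; exp(-qT) = 0.9828979294; exp(-rT) = 0.9784848257
N(-d1) = 0.6216932173
Delta = -exp(-qT) * N(-d1) = -0.9828979294 * 0.6216932173 = -0.611061

Answer: Delta = -0.611061


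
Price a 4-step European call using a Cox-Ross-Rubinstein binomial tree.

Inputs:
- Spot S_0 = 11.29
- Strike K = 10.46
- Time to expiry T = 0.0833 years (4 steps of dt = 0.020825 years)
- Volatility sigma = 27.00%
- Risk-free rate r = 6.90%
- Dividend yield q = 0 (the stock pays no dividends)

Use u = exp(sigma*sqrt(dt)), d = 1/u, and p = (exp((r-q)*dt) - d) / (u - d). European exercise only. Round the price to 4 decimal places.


dt = T/N = 0.020825
u = exp(sigma*sqrt(dt)) = 1.039732; d = 1/u = 0.961786
p = (exp((r-q)*dt) - d) / (u - d) = 0.508708
Discount per step: exp(-r*dt) = 0.998564
Stock lattice S(k, i) with i counting down-moves:
  k=0: S(0,0) = 11.2900
  k=1: S(1,0) = 11.7386; S(1,1) = 10.8586
  k=2: S(2,0) = 12.2050; S(2,1) = 11.2900; S(2,2) = 10.4436
  k=3: S(3,0) = 12.6899; S(3,1) = 11.7386; S(3,2) = 10.8586; S(3,3) = 10.0445
  k=4: S(4,0) = 13.1941; S(4,1) = 12.2050; S(4,2) = 11.2900; S(4,3) = 10.4436; S(4,4) = 9.6607
Terminal payoffs V(N, i) = max(S_T - K, 0):
  V(4,0) = 2.734113; V(4,1) = 1.744980; V(4,2) = 0.830000; V(4,3) = 0.000000; V(4,4) = 0.000000
Backward induction: V(k, i) = exp(-r*dt) * [p * V(k+1, i) + (1-p) * V(k+1, i+1)].
  V(3,0) = exp(-r*dt) * [p*2.734113 + (1-p)*1.744980] = 2.244932
  V(3,1) = exp(-r*dt) * [p*1.744980 + (1-p)*0.830000] = 1.293598
  V(3,2) = exp(-r*dt) * [p*0.830000 + (1-p)*0.000000] = 0.421622
  V(3,3) = exp(-r*dt) * [p*0.000000 + (1-p)*0.000000] = 0.000000
  V(2,0) = exp(-r*dt) * [p*2.244932 + (1-p)*1.293598] = 1.774997
  V(2,1) = exp(-r*dt) * [p*1.293598 + (1-p)*0.421622] = 0.863961
  V(2,2) = exp(-r*dt) * [p*0.421622 + (1-p)*0.000000] = 0.214175
  V(1,0) = exp(-r*dt) * [p*1.774997 + (1-p)*0.863961] = 1.325507
  V(1,1) = exp(-r*dt) * [p*0.863961 + (1-p)*0.214175] = 0.543944
  V(0,0) = exp(-r*dt) * [p*1.325507 + (1-p)*0.543944] = 0.940180

Answer: Price = V(0,0) = 0.9402


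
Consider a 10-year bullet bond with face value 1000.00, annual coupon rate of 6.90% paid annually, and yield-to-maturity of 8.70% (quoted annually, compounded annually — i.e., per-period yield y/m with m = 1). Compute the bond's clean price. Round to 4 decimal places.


Answer: Price = 882.9410

Derivation:
Coupon per period c = face * coupon_rate / m = 69.000000
Periods per year m = 1; per-period yield y/m = 0.087000
Number of cashflows N = 10
Cashflows (t years, CF_t, discount factor 1/(1+y/m)^(m*t), PV):
  t = 1.0000: CF_t = 69.000000, DF = 0.919963, PV = 63.477461
  t = 2.0000: CF_t = 69.000000, DF = 0.846332, PV = 58.396928
  t = 3.0000: CF_t = 69.000000, DF = 0.778595, PV = 53.723025
  t = 4.0000: CF_t = 69.000000, DF = 0.716278, PV = 49.423206
  t = 5.0000: CF_t = 69.000000, DF = 0.658950, PV = 45.467531
  t = 6.0000: CF_t = 69.000000, DF = 0.606209, PV = 41.828455
  t = 7.0000: CF_t = 69.000000, DF = 0.557690, PV = 38.480640
  t = 8.0000: CF_t = 69.000000, DF = 0.513055, PV = 35.400772
  t = 9.0000: CF_t = 69.000000, DF = 0.471991, PV = 32.567408
  t = 10.0000: CF_t = 1069.000000, DF = 0.434215, PV = 464.175554
Price P = sum_t PV_t = 882.940980


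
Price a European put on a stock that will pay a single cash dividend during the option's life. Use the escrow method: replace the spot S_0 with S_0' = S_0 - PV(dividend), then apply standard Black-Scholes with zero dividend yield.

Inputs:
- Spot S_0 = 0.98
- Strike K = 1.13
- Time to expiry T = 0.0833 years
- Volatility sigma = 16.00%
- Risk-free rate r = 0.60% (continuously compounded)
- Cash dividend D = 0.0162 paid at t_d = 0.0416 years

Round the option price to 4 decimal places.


PV(D) = D * exp(-r * t_d) = 0.0162 * 0.99975043 = 0.01619596
S_0' = S_0 - PV(D) = 0.9800 - 0.01619596 = 0.96380404
d1 = (ln(S_0'/K) + (r + sigma^2/2)*T) / (sigma*sqrt(T)) = -3.41106591
d2 = d1 - sigma*sqrt(T) = -3.45724470
exp(-rT) = 0.99950032
N(-d1) = 0.99967645; N(-d2) = 0.99972714
P = K * exp(-rT) * N(-d2) - S_0' * N(-d1) = 1.1300 * 0.99950032 * 0.99972714 - 0.96380404 * 0.99967645 = 0.1656

Answer: Price = 0.1656


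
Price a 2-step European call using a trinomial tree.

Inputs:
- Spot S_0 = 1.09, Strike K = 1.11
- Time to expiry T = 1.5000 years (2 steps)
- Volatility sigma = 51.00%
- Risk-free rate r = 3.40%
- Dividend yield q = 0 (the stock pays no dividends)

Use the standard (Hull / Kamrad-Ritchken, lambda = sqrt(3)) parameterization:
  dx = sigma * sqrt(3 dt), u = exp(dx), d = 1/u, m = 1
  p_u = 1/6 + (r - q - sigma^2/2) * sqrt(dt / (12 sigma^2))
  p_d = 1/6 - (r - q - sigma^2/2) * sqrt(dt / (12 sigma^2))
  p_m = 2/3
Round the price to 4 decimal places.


dt = T/N = 0.750000; dx = sigma*sqrt(3*dt) = 0.765000
u = exp(dx) = 2.148994; d = 1/u = 0.465334
p_u = 0.119583, p_m = 0.666667, p_d = 0.213750
Discount per step: exp(-r*dt) = 0.974822
Stock lattice S(k, j) with j the centered position index:
  k=0: S(0,+0) = 1.0900
  k=1: S(1,-1) = 0.5072; S(1,+0) = 1.0900; S(1,+1) = 2.3424
  k=2: S(2,-2) = 0.2360; S(2,-1) = 0.5072; S(2,+0) = 1.0900; S(2,+1) = 2.3424; S(2,+2) = 5.0338
Terminal payoffs V(N, j) = max(S_T - K, 0):
  V(2,-2) = 0.000000; V(2,-1) = 0.000000; V(2,+0) = 0.000000; V(2,+1) = 1.232404; V(2,+2) = 3.923813
Backward induction: V(k, j) = exp(-r*dt) * [p_u * V(k+1, j+1) + p_m * V(k+1, j) + p_d * V(k+1, j-1)]
  V(1,-1) = exp(-r*dt) * [p_u*0.000000 + p_m*0.000000 + p_d*0.000000] = 0.000000
  V(1,+0) = exp(-r*dt) * [p_u*1.232404 + p_m*0.000000 + p_d*0.000000] = 0.143664
  V(1,+1) = exp(-r*dt) * [p_u*3.923813 + p_m*1.232404 + p_d*0.000000] = 1.258325
  V(0,+0) = exp(-r*dt) * [p_u*1.258325 + p_m*0.143664 + p_d*0.000000] = 0.240051

Answer: Price = V(0,0) = 0.2401


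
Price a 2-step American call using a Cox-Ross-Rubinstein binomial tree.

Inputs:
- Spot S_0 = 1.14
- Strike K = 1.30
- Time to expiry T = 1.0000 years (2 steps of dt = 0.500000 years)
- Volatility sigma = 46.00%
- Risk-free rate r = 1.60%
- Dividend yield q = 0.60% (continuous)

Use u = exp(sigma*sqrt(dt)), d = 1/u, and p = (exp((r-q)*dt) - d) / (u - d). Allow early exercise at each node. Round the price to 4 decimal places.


Answer: Price = V(0,0) = 0.1588

Derivation:
dt = T/N = 0.500000
u = exp(sigma*sqrt(dt)) = 1.384403; d = 1/u = 0.722333
p = (exp((r-q)*dt) - d) / (u - d) = 0.426963
Discount per step: exp(-r*dt) = 0.992032
Stock lattice S(k, i) with i counting down-moves:
  k=0: S(0,0) = 1.1400
  k=1: S(1,0) = 1.5782; S(1,1) = 0.8235
  k=2: S(2,0) = 2.1849; S(2,1) = 1.1400; S(2,2) = 0.5948
Terminal payoffs V(N, i) = max(S_T - K, 0):
  V(2,0) = 0.884892; V(2,1) = 0.000000; V(2,2) = 0.000000
Backward induction: V(k, i) = exp(-r*dt) * [p * V(k+1, i) + (1-p) * V(k+1, i+1)]; then take max(V_cont, immediate exercise) for American.
  V(1,0) = exp(-r*dt) * [p*0.884892 + (1-p)*0.000000] = 0.374806; exercise = 0.278220; V(1,0) = max -> 0.374806
  V(1,1) = exp(-r*dt) * [p*0.000000 + (1-p)*0.000000] = 0.000000; exercise = 0.000000; V(1,1) = max -> 0.000000
  V(0,0) = exp(-r*dt) * [p*0.374806 + (1-p)*0.000000] = 0.158753; exercise = 0.000000; V(0,0) = max -> 0.158753


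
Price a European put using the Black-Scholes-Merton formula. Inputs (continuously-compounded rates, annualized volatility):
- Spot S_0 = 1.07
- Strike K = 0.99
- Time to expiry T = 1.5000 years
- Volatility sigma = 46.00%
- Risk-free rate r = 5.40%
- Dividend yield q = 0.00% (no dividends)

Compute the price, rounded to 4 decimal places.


Answer: Price = 0.1498

Derivation:
d1 = (ln(S/K) + (r - q + 0.5*sigma^2) * T) / (sigma * sqrt(T)) = 0.56339859
d2 = d1 - sigma * sqrt(T) = 0.00001595
exp(-rT) = 0.92219369; exp(-qT) = 1.00000000
P = K * exp(-rT) * N(-d2) - S_0 * exp(-qT) * N(-d1)
N(-d1) = 0.28658175; N(-d2) = 0.49999364
P = 0.9900 * 0.92219369 * 0.49999364 - 1.0700 * 1.00000000 * 0.28658175 = 0.1498


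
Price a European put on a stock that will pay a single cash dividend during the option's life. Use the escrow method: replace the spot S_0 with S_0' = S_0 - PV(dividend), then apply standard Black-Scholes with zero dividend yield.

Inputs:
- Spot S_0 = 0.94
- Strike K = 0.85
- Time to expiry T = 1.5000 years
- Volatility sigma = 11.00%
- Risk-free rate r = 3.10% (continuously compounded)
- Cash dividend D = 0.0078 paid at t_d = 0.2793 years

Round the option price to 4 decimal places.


PV(D) = D * exp(-r * t_d) = 0.0078 * 0.99137908 = 0.00773276
S_0' = S_0 - PV(D) = 0.9400 - 0.00773276 = 0.93226724
d1 = (ln(S_0'/K) + (r + sigma^2/2)*T) / (sigma*sqrt(T)) = 1.09824851
d2 = d1 - sigma*sqrt(T) = 0.96352658
exp(-rT) = 0.95456456
N(-d1) = 0.13604799; N(-d2) = 0.16764167
P = K * exp(-rT) * N(-d2) - S_0' * N(-d1) = 0.8500 * 0.95456456 * 0.16764167 - 0.93226724 * 0.13604799 = 0.0092

Answer: Price = 0.0092


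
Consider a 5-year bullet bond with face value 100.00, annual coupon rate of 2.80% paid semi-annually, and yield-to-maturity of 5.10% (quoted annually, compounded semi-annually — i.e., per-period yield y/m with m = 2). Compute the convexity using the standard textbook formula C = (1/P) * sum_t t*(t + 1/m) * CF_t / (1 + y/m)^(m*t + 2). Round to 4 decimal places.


Answer: Convexity = 23.9380

Derivation:
Coupon per period c = face * coupon_rate / m = 1.400000
Periods per year m = 2; per-period yield y/m = 0.025500
Number of cashflows N = 10
Cashflows (t years, CF_t, discount factor 1/(1+y/m)^(m*t), PV):
  t = 0.5000: CF_t = 1.400000, DF = 0.975134, PV = 1.365188
  t = 1.0000: CF_t = 1.400000, DF = 0.950886, PV = 1.331241
  t = 1.5000: CF_t = 1.400000, DF = 0.927242, PV = 1.298139
  t = 2.0000: CF_t = 1.400000, DF = 0.904185, PV = 1.265859
  t = 2.5000: CF_t = 1.400000, DF = 0.881702, PV = 1.234382
  t = 3.0000: CF_t = 1.400000, DF = 0.859777, PV = 1.203688
  t = 3.5000: CF_t = 1.400000, DF = 0.838398, PV = 1.173758
  t = 4.0000: CF_t = 1.400000, DF = 0.817551, PV = 1.144571
  t = 4.5000: CF_t = 1.400000, DF = 0.797222, PV = 1.116110
  t = 5.0000: CF_t = 101.400000, DF = 0.777398, PV = 78.828145
Price P = sum_t PV_t = 89.961081
Convexity numerator sum_t t*(t + 1/m) * CF_t / (1+y/m)^(m*t + 2):
  t = 0.5000: term = 0.649069
  t = 1.0000: term = 1.898789
  t = 1.5000: term = 3.703147
  t = 2.0000: term = 6.018442
  t = 2.5000: term = 8.803181
  t = 3.0000: term = 12.017995
  t = 3.5000: term = 15.625542
  t = 4.0000: term = 19.590427
  t = 4.5000: term = 23.879116
  t = 5.0000: term = 2061.306973
Convexity = (1/P) * sum = 2153.492680 / 89.961081 = 23.938048
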